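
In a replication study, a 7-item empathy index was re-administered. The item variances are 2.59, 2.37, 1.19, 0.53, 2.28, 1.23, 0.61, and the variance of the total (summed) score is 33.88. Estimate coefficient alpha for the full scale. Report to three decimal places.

α = 0.795

sum of item variances = 2.59 + 2.37 + 1.19 + 0.53 + 2.28 + 1.23 + 0.61 = 10.80
α = (k/(k−1))·(1 − sum of item variances/σ²_total) = (7/6)·(1 − 10.80/33.88) = 0.795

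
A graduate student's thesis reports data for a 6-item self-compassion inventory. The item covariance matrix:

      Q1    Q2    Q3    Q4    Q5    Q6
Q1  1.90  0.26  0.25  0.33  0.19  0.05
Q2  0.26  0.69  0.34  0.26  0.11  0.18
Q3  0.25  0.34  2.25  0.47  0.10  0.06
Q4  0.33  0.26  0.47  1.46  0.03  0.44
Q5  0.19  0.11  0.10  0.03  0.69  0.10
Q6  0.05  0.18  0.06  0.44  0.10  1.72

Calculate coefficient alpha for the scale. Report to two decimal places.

coefficient alpha = 0.51

sum of item variances = 1.90 + 0.69 + 2.25 + 1.46 + 0.69 + 1.72 = 8.71
Sum of off-diagonal covariances = 3.17
σ²_total = 8.71 + 2 × 3.17 = 15.05
α = (k/(k−1))·(1 − sum of item variances/σ²_total) = (6/5)·(1 − 8.71/15.05) = 0.51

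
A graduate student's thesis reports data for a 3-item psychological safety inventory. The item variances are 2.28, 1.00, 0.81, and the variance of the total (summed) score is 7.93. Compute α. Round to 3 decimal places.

Σσᵢ² = 2.28 + 1.00 + 0.81 = 4.09
α = (k/(k−1))·(1 − Σσᵢ²/σ²_total) = (3/2)·(1 − 4.09/7.93) = 0.726

α = 0.726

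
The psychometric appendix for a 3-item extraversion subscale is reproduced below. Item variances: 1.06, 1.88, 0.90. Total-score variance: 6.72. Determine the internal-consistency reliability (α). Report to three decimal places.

sum of item variances = 1.06 + 1.88 + 0.90 = 3.84
α = (k/(k−1))·(1 − sum of item variances/Var(T)) = (3/2)·(1 − 3.84/6.72) = 0.643

α = 0.643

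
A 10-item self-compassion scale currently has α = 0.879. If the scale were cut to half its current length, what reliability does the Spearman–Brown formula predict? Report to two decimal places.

Length factor m = 1/2
α' = m·α / (1 − (1−m)·α)
   = 1/2 × 0.879 / (1 − (1 − 1/2) × 0.879)
   = 0.4395 / 0.5605 = 0.78

predicted reliability = 0.78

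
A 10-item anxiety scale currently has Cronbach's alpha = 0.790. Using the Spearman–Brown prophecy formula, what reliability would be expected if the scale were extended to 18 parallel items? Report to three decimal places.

predicted reliability = 0.871

Length factor m = 18/10 = 1.8000
α' = m·α / (1 + (m−1)·α)
   = 18/10 × 0.790 / (1 + (18/10 − 1) × 0.790)
   = 1.4220 / 1.6320 = 0.871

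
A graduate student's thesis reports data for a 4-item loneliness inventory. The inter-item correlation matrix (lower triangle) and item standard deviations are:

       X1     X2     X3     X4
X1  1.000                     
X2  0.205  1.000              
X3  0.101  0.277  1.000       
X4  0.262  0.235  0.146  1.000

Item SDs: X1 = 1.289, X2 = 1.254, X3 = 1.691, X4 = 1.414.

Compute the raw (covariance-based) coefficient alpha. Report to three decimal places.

Σσ²ᵢ = 1.289² + 1.254² + 1.691² + 1.414² = 8.0929
Covariances σ_ij = r_ij · s_i · s_j:
  σ(X1,X2) = 0.205 × 1.289 × 1.254 = 0.3314
  σ(X1,X3) = 0.101 × 1.289 × 1.691 = 0.2201
  σ(X1,X4) = 0.262 × 1.289 × 1.414 = 0.4775
  σ(X2,X3) = 0.277 × 1.254 × 1.691 = 0.5874
  σ(X2,X4) = 0.235 × 1.254 × 1.414 = 0.4167
  σ(X3,X4) = 0.146 × 1.691 × 1.414 = 0.3491
σ²_T = Σσ²ᵢ + 2·Σσ_ij = 8.0929 + 2 × 2.3822 = 12.8573
α = (4/3)·(1 − 8.0929/12.8573) = 0.494

coefficient alpha = 0.494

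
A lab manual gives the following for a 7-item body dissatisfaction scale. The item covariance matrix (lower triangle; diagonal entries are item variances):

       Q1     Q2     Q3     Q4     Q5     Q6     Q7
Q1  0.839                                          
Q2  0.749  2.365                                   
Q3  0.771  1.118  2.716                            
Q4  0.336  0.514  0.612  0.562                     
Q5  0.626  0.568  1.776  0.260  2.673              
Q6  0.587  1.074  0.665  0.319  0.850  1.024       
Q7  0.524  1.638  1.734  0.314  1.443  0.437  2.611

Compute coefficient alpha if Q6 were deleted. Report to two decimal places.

Remaining items: Q1, Q2, Q3, Q4, Q5, Q7 (k = 6).
Σσᵢ² = 0.839 + 2.365 + 2.716 + 0.562 + 2.673 + 2.611 = 11.766
σ²_T = 11.766 + 2 × 12.983 = 37.732
α (item deleted) = (6/5)·(1 − 11.766/37.732) = 0.83

coefficient alpha = 0.83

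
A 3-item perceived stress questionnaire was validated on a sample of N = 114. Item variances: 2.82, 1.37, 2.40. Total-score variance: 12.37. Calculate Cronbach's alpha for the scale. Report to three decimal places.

ΣVar(i) = 2.82 + 1.37 + 2.40 = 6.59
α = (k/(k−1))·(1 − ΣVar(i)/Var(T)) = (3/2)·(1 − 6.59/12.37) = 0.701

α = 0.701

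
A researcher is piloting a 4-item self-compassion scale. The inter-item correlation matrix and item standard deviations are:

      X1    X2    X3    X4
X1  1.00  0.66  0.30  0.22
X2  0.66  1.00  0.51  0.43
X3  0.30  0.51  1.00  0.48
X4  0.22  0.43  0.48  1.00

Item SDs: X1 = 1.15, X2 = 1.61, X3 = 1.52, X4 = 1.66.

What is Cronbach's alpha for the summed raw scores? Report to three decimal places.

Σσ²ᵢ = 1.15² + 1.61² + 1.52² + 1.66² = 8.9806
Covariances σ_ij = r_ij · s_i · s_j:
  σ(X1,X2) = 0.66 × 1.15 × 1.61 = 1.2220
  σ(X1,X3) = 0.30 × 1.15 × 1.52 = 0.5244
  σ(X1,X4) = 0.22 × 1.15 × 1.66 = 0.4200
  σ(X2,X3) = 0.51 × 1.61 × 1.52 = 1.2481
  σ(X2,X4) = 0.43 × 1.61 × 1.66 = 1.1492
  σ(X3,X4) = 0.48 × 1.52 × 1.66 = 1.2111
σ²_T = Σσ²ᵢ + 2·Σσ_ij = 8.9806 + 2 × 5.7748 = 20.5302
α = (4/3)·(1 − 8.9806/20.5302) = 0.750

Cronbach's alpha = 0.750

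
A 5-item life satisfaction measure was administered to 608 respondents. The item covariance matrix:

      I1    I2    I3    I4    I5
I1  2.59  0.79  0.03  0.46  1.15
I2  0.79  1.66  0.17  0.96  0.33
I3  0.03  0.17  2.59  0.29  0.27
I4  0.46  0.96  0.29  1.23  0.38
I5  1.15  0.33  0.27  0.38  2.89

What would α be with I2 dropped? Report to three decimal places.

Remaining items: I1, I3, I4, I5 (k = 4).
ΣVar(i) = 2.59 + 2.59 + 1.23 + 2.89 = 9.30
total variance = 9.30 + 2 × 2.58 = 14.46
α (item deleted) = (4/3)·(1 − 9.30/14.46) = 0.476

α = 0.476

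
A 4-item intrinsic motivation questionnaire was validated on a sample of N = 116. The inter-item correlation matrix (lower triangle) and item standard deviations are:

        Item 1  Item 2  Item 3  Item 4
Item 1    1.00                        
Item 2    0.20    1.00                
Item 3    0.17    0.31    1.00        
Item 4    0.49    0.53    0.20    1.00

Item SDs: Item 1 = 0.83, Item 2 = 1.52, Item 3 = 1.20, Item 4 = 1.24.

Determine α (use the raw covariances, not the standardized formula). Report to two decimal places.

Σσ²ᵢ = 0.83² + 1.52² + 1.20² + 1.24² = 5.9769
Covariances σ_ij = r_ij · s_i · s_j:
  σ(Item 1,Item 2) = 0.20 × 0.83 × 1.52 = 0.2523
  σ(Item 1,Item 3) = 0.17 × 0.83 × 1.20 = 0.1693
  σ(Item 1,Item 4) = 0.49 × 0.83 × 1.24 = 0.5043
  σ(Item 2,Item 3) = 0.31 × 1.52 × 1.20 = 0.5654
  σ(Item 2,Item 4) = 0.53 × 1.52 × 1.24 = 0.9989
  σ(Item 3,Item 4) = 0.20 × 1.20 × 1.24 = 0.2976
σ²_T = Σσ²ᵢ + 2·Σσ_ij = 5.9769 + 2 × 2.7878 = 11.5525
α = (4/3)·(1 − 5.9769/11.5525) = 0.64

α = 0.64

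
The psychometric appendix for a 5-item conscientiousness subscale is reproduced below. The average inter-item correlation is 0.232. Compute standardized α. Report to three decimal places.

α = 0.602

Standardized α = k·r̄ / (1 + (k−1)·r̄) = 5 × 0.232 / (1 + 4 × 0.232)
  = 1.1600 / 1.9280 = 0.602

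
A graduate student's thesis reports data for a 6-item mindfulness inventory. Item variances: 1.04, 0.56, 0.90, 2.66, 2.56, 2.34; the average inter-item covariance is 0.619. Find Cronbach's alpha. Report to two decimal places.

Cronbach's alpha = 0.78

sum of item variances = 1.04 + 0.56 + 0.90 + 2.66 + 2.56 + 2.34 = 10.06
Sum of the 15 distinct covariances = 15 × 0.619 = 9.285
Var(T) = sum of item variances + 2·Σcov = 10.06 + 2 × 9.285 = 28.630
α = (6/5)·(1 − 10.06/28.630) = 0.78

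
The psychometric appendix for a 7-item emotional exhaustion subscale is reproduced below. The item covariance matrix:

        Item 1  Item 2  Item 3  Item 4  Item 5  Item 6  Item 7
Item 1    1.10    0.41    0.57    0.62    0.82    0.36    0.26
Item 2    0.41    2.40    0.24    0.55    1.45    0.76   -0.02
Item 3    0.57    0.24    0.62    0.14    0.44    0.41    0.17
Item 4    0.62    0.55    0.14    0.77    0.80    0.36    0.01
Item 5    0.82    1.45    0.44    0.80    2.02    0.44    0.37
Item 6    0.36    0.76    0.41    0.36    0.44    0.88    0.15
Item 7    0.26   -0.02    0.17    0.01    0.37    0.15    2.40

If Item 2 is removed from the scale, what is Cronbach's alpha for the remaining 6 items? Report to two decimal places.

α = 0.72

Remaining items: Item 1, Item 3, Item 4, Item 5, Item 6, Item 7 (k = 6).
Σσ²ᵢ = 1.10 + 0.62 + 0.77 + 2.02 + 0.88 + 2.40 = 7.79
total variance = 7.79 + 2 × 5.92 = 19.63
α (item deleted) = (6/5)·(1 − 7.79/19.63) = 0.72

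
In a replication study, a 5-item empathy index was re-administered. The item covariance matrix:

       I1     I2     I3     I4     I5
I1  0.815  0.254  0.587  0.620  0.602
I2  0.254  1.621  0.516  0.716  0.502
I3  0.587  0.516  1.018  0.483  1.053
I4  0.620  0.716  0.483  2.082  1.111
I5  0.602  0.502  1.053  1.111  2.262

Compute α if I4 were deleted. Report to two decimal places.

α = 0.74

Remaining items: I1, I2, I3, I5 (k = 4).
ΣVar(i) = 0.815 + 1.621 + 1.018 + 2.262 = 5.716
σ²_total = 5.716 + 2 × 3.514 = 12.744
α (item deleted) = (4/3)·(1 − 5.716/12.744) = 0.74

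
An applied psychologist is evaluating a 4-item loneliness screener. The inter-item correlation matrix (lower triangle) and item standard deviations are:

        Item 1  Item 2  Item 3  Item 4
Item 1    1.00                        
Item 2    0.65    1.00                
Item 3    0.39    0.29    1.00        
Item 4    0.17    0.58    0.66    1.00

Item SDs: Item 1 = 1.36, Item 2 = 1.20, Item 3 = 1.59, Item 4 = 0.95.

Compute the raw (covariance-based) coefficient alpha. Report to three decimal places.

coefficient alpha = 0.751

Σσ²ᵢ = 1.36² + 1.20² + 1.59² + 0.95² = 6.7202
Covariances σ_ij = r_ij · s_i · s_j:
  σ(Item 1,Item 2) = 0.65 × 1.36 × 1.20 = 1.0608
  σ(Item 1,Item 3) = 0.39 × 1.36 × 1.59 = 0.8433
  σ(Item 1,Item 4) = 0.17 × 1.36 × 0.95 = 0.2196
  σ(Item 2,Item 3) = 0.29 × 1.20 × 1.59 = 0.5533
  σ(Item 2,Item 4) = 0.58 × 1.20 × 0.95 = 0.6612
  σ(Item 3,Item 4) = 0.66 × 1.59 × 0.95 = 0.9969
σ²_T = Σσ²ᵢ + 2·Σσ_ij = 6.7202 + 2 × 4.3351 = 15.3904
α = (4/3)·(1 − 6.7202/15.3904) = 0.751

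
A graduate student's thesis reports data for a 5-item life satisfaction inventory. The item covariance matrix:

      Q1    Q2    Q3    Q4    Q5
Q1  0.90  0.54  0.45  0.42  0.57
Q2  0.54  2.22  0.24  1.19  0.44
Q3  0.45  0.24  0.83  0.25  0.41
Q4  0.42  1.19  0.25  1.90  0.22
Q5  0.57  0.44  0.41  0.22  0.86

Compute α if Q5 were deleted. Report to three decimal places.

Remaining items: Q1, Q2, Q3, Q4 (k = 4).
Σσᵢ² = 0.90 + 2.22 + 0.83 + 1.90 = 5.85
σ²_T = 5.85 + 2 × 3.09 = 12.03
α (item deleted) = (4/3)·(1 − 5.85/12.03) = 0.685

α = 0.685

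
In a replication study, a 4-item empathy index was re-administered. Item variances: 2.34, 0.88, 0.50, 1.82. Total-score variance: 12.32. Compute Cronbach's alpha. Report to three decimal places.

Cronbach's alpha = 0.734

Σσ²ᵢ = 2.34 + 0.88 + 0.50 + 1.82 = 5.54
α = (k/(k−1))·(1 − Σσ²ᵢ/σ²_T) = (4/3)·(1 − 5.54/12.32) = 0.734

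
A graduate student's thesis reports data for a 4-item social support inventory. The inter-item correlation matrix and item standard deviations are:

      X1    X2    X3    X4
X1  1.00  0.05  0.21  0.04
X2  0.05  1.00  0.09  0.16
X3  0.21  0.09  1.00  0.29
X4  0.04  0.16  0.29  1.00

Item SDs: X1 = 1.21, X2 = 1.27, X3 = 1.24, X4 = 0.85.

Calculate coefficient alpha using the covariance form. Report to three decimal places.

Σσ²ᵢ = 1.21² + 1.27² + 1.24² + 0.85² = 5.3371
Covariances σ_ij = r_ij · s_i · s_j:
  σ(X1,X2) = 0.05 × 1.21 × 1.27 = 0.0768
  σ(X1,X3) = 0.21 × 1.21 × 1.24 = 0.3151
  σ(X1,X4) = 0.04 × 1.21 × 0.85 = 0.0411
  σ(X2,X3) = 0.09 × 1.27 × 1.24 = 0.1417
  σ(X2,X4) = 0.16 × 1.27 × 0.85 = 0.1727
  σ(X3,X4) = 0.29 × 1.24 × 0.85 = 0.3057
σ²_T = Σσ²ᵢ + 2·Σσ_ij = 5.3371 + 2 × 1.0531 = 7.4433
α = (4/3)·(1 − 5.3371/7.4433) = 0.377

α = 0.377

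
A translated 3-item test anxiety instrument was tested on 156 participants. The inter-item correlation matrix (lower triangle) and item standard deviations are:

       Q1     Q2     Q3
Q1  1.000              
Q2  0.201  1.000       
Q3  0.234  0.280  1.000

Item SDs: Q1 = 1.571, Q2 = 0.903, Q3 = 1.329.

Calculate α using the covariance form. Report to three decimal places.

Σσ²ᵢ = 1.571² + 0.903² + 1.329² = 5.0497
Covariances σ_ij = r_ij · s_i · s_j:
  σ(Q1,Q2) = 0.201 × 1.571 × 0.903 = 0.2851
  σ(Q1,Q3) = 0.234 × 1.571 × 1.329 = 0.4886
  σ(Q2,Q3) = 0.280 × 0.903 × 1.329 = 0.3360
σ²_T = Σσ²ᵢ + 2·Σσ_ij = 5.0497 + 2 × 1.1097 = 7.2691
α = (3/2)·(1 − 5.0497/7.2691) = 0.458

α = 0.458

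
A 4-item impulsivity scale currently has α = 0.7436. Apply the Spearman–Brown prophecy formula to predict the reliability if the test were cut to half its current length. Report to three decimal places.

Length factor m = 1/2
α' = m·α / (1 − (1−m)·α)
   = 1/2 × 0.7436 / (1 − (1 − 1/2) × 0.7436)
   = 0.3718 / 0.6282 = 0.592

predicted reliability = 0.592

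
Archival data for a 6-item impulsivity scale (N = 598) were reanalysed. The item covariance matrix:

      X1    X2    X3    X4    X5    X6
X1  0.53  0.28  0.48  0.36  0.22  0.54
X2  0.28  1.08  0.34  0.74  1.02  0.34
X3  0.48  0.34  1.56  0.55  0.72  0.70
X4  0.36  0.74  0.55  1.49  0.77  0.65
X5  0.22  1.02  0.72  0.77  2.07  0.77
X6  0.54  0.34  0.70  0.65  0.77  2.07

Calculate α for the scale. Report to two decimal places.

ΣVar(i) = 0.53 + 1.08 + 1.56 + 1.49 + 2.07 + 2.07 = 8.80
Sum of the distinct covariances = 8.48
total variance = 8.80 + 2 × 8.48 = 25.76
α = (k/(k−1))·(1 − ΣVar(i)/total variance) = (6/5)·(1 − 8.80/25.76) = 0.79

α = 0.79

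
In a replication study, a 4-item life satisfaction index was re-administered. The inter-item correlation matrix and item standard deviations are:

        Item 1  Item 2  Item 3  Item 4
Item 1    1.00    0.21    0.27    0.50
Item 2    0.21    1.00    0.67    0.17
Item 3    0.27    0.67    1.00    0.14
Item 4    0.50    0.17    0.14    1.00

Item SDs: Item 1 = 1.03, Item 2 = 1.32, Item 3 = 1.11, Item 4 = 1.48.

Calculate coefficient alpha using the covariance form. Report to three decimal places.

Σσ²ᵢ = 1.03² + 1.32² + 1.11² + 1.48² = 6.2258
Covariances σ_ij = r_ij · s_i · s_j:
  σ(Item 1,Item 2) = 0.21 × 1.03 × 1.32 = 0.2855
  σ(Item 1,Item 3) = 0.27 × 1.03 × 1.11 = 0.3087
  σ(Item 1,Item 4) = 0.50 × 1.03 × 1.48 = 0.7622
  σ(Item 2,Item 3) = 0.67 × 1.32 × 1.11 = 0.9817
  σ(Item 2,Item 4) = 0.17 × 1.32 × 1.48 = 0.3321
  σ(Item 3,Item 4) = 0.14 × 1.11 × 1.48 = 0.2300
σ²_T = Σσ²ᵢ + 2·Σσ_ij = 6.2258 + 2 × 2.9002 = 12.0262
α = (4/3)·(1 − 6.2258/12.0262) = 0.643

coefficient alpha = 0.643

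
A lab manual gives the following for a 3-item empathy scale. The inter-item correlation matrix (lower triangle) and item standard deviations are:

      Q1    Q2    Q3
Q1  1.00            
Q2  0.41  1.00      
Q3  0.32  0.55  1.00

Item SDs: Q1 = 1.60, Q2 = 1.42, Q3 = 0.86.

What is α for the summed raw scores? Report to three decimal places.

Σσ²ᵢ = 1.60² + 1.42² + 0.86² = 5.3160
Covariances σ_ij = r_ij · s_i · s_j:
  σ(Q1,Q2) = 0.41 × 1.60 × 1.42 = 0.9315
  σ(Q1,Q3) = 0.32 × 1.60 × 0.86 = 0.4403
  σ(Q2,Q3) = 0.55 × 1.42 × 0.86 = 0.6717
σ²_T = Σσ²ᵢ + 2·Σσ_ij = 5.3160 + 2 × 2.0435 = 9.4030
α = (3/2)·(1 − 5.3160/9.4030) = 0.652

α = 0.652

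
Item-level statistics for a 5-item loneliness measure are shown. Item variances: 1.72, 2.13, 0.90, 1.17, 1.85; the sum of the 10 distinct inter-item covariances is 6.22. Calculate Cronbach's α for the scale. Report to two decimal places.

ΣVar(i) = 1.72 + 2.13 + 0.90 + 1.17 + 1.85 = 7.77
Sum of distinct covariances = 6.22
σ²_T = ΣVar(i) + 2·Σcov = 7.77 + 2 × 6.22 = 20.21
α = (5/4)·(1 − 7.77/20.21) = 0.77

Cronbach's α = 0.77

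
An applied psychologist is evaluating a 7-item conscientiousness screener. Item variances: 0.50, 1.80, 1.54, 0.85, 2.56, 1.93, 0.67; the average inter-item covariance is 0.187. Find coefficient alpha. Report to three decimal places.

α = 0.518

Σσ²ᵢ = 0.50 + 1.80 + 1.54 + 0.85 + 2.56 + 1.93 + 0.67 = 9.85
Sum of the 21 distinct covariances = 21 × 0.187 = 3.927
Var(T) = Σσ²ᵢ + 2·Σcov = 9.85 + 2 × 3.927 = 17.704
α = (7/6)·(1 − 9.85/17.704) = 0.518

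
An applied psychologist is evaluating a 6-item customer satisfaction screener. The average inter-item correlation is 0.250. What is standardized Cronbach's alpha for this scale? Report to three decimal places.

α = 0.667

Standardized α = k·r̄ / (1 + (k−1)·r̄) = 6 × 0.250 / (1 + 5 × 0.250)
  = 1.5000 / 2.2500 = 0.667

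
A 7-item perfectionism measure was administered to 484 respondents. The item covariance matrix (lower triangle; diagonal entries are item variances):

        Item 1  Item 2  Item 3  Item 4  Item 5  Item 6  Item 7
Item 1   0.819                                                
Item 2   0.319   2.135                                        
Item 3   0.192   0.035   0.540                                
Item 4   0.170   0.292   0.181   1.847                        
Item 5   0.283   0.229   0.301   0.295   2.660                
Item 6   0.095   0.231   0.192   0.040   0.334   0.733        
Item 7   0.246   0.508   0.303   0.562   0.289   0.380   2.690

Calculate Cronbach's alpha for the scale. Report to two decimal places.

Cronbach's alpha = 0.57

sum of item variances = 0.819 + 2.135 + 0.540 + 1.847 + 2.660 + 0.733 + 2.690 = 11.424
Σ_{i<j} σ_ij = 5.477
total variance = 11.424 + 2 × 5.477 = 22.378
α = (k/(k−1))·(1 − sum of item variances/total variance) = (7/6)·(1 − 11.424/22.378) = 0.57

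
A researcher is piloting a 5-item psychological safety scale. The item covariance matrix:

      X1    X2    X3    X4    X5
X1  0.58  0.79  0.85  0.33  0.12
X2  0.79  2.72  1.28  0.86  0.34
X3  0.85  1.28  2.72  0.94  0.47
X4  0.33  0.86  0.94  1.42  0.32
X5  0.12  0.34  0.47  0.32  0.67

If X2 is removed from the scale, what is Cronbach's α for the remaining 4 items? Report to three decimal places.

Remaining items: X1, X3, X4, X5 (k = 4).
Σσᵢ² = 0.58 + 2.72 + 1.42 + 0.67 = 5.39
σ²_total = 5.39 + 2 × 3.03 = 11.45
α (item deleted) = (4/3)·(1 − 5.39/11.45) = 0.706

α = 0.706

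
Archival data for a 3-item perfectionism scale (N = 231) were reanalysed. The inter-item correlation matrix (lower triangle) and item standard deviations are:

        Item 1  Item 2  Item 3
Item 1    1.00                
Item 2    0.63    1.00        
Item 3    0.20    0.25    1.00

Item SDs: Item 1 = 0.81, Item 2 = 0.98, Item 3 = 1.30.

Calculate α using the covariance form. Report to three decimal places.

α = 0.576

Σσ²ᵢ = 0.81² + 0.98² + 1.30² = 3.3065
Covariances σ_ij = r_ij · s_i · s_j:
  σ(Item 1,Item 2) = 0.63 × 0.81 × 0.98 = 0.5001
  σ(Item 1,Item 3) = 0.20 × 0.81 × 1.30 = 0.2106
  σ(Item 2,Item 3) = 0.25 × 0.98 × 1.30 = 0.3185
σ²_T = Σσ²ᵢ + 2·Σσ_ij = 3.3065 + 2 × 1.0292 = 5.3649
α = (3/2)·(1 − 3.3065/5.3649) = 0.576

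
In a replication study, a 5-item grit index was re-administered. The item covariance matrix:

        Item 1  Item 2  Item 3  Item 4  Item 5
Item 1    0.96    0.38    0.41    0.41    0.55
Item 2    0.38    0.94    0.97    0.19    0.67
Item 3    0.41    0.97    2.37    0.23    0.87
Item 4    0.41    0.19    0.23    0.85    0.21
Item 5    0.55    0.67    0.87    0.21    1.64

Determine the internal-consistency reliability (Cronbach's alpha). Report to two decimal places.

Σσ²ᵢ = 0.96 + 0.94 + 2.37 + 0.85 + 1.64 = 6.76
Σ_{i<j} σ_ij = 4.89
σ²_T = 6.76 + 2 × 4.89 = 16.54
α = (k/(k−1))·(1 − Σσ²ᵢ/σ²_T) = (5/4)·(1 − 6.76/16.54) = 0.74

α = 0.74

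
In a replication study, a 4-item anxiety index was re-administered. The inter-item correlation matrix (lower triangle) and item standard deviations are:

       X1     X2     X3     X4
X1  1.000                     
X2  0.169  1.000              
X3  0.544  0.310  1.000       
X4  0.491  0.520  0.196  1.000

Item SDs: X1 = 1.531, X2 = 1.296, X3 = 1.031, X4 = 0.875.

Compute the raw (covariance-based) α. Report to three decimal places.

Σσ²ᵢ = 1.531² + 1.296² + 1.031² + 0.875² = 5.8522
Covariances σ_ij = r_ij · s_i · s_j:
  σ(X1,X2) = 0.169 × 1.531 × 1.296 = 0.3353
  σ(X1,X3) = 0.544 × 1.531 × 1.031 = 0.8587
  σ(X1,X4) = 0.491 × 1.531 × 0.875 = 0.6578
  σ(X2,X3) = 0.310 × 1.296 × 1.031 = 0.4142
  σ(X2,X4) = 0.520 × 1.296 × 0.875 = 0.5897
  σ(X3,X4) = 0.196 × 1.031 × 0.875 = 0.1768
σ²_T = Σσ²ᵢ + 2·Σσ_ij = 5.8522 + 2 × 3.0325 = 11.9172
α = (4/3)·(1 − 5.8522/11.9172) = 0.679

α = 0.679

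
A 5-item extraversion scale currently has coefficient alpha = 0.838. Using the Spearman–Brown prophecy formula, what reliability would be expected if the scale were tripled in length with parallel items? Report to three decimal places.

Length factor m = 3
α' = m·α / (1 + (m−1)·α)
   = 3 × 0.838 / (1 + (3 − 1) × 0.838)
   = 2.5140 / 2.6760 = 0.939

predicted reliability = 0.939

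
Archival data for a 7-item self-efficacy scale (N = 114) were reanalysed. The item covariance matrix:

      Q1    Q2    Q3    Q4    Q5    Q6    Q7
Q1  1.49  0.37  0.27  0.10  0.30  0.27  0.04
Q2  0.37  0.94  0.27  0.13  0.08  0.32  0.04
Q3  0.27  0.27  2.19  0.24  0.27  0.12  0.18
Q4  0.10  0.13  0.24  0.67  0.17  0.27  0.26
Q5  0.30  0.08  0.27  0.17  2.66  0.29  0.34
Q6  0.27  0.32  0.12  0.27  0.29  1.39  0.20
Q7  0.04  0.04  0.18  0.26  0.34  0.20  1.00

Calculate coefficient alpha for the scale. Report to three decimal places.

Σσ²ᵢ = 1.49 + 0.94 + 2.19 + 0.67 + 2.66 + 1.39 + 1.00 = 10.34
Sum of the distinct covariances = 4.53
σ²_T = 10.34 + 2 × 4.53 = 19.40
α = (k/(k−1))·(1 − Σσ²ᵢ/σ²_T) = (7/6)·(1 − 10.34/19.40) = 0.545

coefficient alpha = 0.545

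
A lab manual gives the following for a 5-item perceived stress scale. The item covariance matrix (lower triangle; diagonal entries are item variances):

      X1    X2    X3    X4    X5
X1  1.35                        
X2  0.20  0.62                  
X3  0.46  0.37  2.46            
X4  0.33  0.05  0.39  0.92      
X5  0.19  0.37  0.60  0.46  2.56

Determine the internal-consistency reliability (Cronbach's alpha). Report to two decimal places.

α = 0.58

ΣVar(i) = 1.35 + 0.62 + 2.46 + 0.92 + 2.56 = 7.91
Σ_{i<j} σ_ij = 3.42
σ²_T = 7.91 + 2 × 3.42 = 14.75
α = (k/(k−1))·(1 − ΣVar(i)/σ²_T) = (5/4)·(1 − 7.91/14.75) = 0.58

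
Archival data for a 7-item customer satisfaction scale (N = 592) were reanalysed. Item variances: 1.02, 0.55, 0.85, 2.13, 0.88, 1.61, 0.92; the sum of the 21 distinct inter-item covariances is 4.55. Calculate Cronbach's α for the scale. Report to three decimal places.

α = 0.622

Σσ²ᵢ = 1.02 + 0.55 + 0.85 + 2.13 + 0.88 + 1.61 + 0.92 = 7.96
Sum of distinct covariances = 4.55
total variance = Σσ²ᵢ + 2·Σcov = 7.96 + 2 × 4.55 = 17.06
α = (7/6)·(1 − 7.96/17.06) = 0.622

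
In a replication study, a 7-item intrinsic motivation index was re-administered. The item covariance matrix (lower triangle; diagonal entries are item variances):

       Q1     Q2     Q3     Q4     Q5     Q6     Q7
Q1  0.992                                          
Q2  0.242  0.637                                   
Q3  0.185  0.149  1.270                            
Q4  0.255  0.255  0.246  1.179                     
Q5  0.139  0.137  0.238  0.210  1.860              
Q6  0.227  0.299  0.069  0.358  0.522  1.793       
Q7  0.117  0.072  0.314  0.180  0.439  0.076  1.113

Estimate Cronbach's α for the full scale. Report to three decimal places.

Cronbach's α = 0.603

Σσᵢ² = 0.992 + 0.637 + 1.270 + 1.179 + 1.860 + 1.793 + 1.113 = 8.844
Σ_{i<j} σ_ij = 4.729
total variance = 8.844 + 2 × 4.729 = 18.302
α = (k/(k−1))·(1 − Σσᵢ²/total variance) = (7/6)·(1 − 8.844/18.302) = 0.603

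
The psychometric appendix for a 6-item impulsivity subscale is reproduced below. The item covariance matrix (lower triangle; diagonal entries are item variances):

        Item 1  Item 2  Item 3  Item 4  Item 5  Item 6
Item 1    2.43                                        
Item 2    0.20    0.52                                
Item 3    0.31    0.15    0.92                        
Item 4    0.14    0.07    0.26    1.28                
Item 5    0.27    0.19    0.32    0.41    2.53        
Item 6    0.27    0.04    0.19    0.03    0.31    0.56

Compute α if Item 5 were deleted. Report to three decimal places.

Remaining items: Item 1, Item 2, Item 3, Item 4, Item 6 (k = 5).
Σσᵢ² = 2.43 + 0.52 + 0.92 + 1.28 + 0.56 = 5.71
σ²_T = 5.71 + 2 × 1.66 = 9.03
α (item deleted) = (5/4)·(1 − 5.71/9.03) = 0.460

α = 0.460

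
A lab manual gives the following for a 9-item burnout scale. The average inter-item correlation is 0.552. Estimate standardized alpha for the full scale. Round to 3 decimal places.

α = 0.917

Standardized α = k·r̄ / (1 + (k−1)·r̄) = 9 × 0.552 / (1 + 8 × 0.552)
  = 4.9680 / 5.4160 = 0.917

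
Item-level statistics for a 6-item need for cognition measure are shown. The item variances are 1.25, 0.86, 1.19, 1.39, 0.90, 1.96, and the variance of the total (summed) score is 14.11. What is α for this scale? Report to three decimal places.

α = 0.558

Σσᵢ² = 1.25 + 0.86 + 1.19 + 1.39 + 0.90 + 1.96 = 7.55
α = (k/(k−1))·(1 − Σσᵢ²/σ²_total) = (6/5)·(1 − 7.55/14.11) = 0.558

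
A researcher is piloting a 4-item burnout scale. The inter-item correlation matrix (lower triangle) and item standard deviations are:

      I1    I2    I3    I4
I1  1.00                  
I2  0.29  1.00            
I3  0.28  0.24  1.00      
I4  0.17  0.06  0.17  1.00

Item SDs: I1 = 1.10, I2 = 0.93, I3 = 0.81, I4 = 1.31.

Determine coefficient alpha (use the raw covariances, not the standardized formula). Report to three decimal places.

coefficient alpha = 0.474

Σσ²ᵢ = 1.10² + 0.93² + 0.81² + 1.31² = 4.4471
Covariances σ_ij = r_ij · s_i · s_j:
  σ(I1,I2) = 0.29 × 1.10 × 0.93 = 0.2967
  σ(I1,I3) = 0.28 × 1.10 × 0.81 = 0.2495
  σ(I1,I4) = 0.17 × 1.10 × 1.31 = 0.2450
  σ(I2,I3) = 0.24 × 0.93 × 0.81 = 0.1808
  σ(I2,I4) = 0.06 × 0.93 × 1.31 = 0.0731
  σ(I3,I4) = 0.17 × 0.81 × 1.31 = 0.1804
σ²_T = Σσ²ᵢ + 2·Σσ_ij = 4.4471 + 2 × 1.2255 = 6.8981
α = (4/3)·(1 − 4.4471/6.8981) = 0.474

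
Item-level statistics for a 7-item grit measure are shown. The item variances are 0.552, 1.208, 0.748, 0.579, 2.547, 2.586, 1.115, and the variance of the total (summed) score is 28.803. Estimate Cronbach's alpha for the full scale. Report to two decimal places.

Cronbach's alpha = 0.79

sum of item variances = 0.552 + 1.208 + 0.748 + 0.579 + 2.547 + 2.586 + 1.115 = 9.335
α = (k/(k−1))·(1 − sum of item variances/total variance) = (7/6)·(1 − 9.335/28.803) = 0.79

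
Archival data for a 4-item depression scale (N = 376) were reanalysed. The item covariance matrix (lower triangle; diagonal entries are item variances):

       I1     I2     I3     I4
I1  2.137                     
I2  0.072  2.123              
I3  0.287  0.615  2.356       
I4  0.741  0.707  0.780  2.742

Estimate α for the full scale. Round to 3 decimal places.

sum of item variances = 2.137 + 2.123 + 2.356 + 2.742 = 9.358
Σ_{i<j} σ_ij = 3.202
Var(T) = 9.358 + 2 × 3.202 = 15.762
α = (k/(k−1))·(1 − sum of item variances/Var(T)) = (4/3)·(1 − 9.358/15.762) = 0.542

α = 0.542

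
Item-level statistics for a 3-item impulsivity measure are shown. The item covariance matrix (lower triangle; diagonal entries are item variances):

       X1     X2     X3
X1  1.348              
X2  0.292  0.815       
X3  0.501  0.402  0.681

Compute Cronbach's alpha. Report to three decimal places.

α = 0.685

ΣVar(i) = 1.348 + 0.815 + 0.681 = 2.844
Sum of off-diagonal covariances = 1.195
σ²_total = 2.844 + 2 × 1.195 = 5.234
α = (k/(k−1))·(1 − ΣVar(i)/σ²_total) = (3/2)·(1 − 2.844/5.234) = 0.685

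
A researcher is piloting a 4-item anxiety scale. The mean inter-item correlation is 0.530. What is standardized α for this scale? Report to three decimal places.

standardized α = 0.819

Standardized α = k·r̄ / (1 + (k−1)·r̄) = 4 × 0.530 / (1 + 3 × 0.530)
  = 2.1200 / 2.5900 = 0.819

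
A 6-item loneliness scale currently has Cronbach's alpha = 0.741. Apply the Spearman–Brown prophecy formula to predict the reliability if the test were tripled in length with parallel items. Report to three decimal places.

predicted reliability = 0.896

Length factor m = 3
α' = m·α / (1 + (m−1)·α)
   = 3 × 0.741 / (1 + (3 − 1) × 0.741)
   = 2.2230 / 2.4820 = 0.896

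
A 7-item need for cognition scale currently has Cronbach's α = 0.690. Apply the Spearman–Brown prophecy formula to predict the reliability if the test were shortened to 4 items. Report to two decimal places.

Length factor m = 4/7 = 0.5714
α' = m·α / (1 − (1−m)·α)
   = 4/7 × 0.690 / (1 − (1 − 4/7) × 0.690)
   = 0.3943 / 0.7043 = 0.56

predicted reliability = 0.56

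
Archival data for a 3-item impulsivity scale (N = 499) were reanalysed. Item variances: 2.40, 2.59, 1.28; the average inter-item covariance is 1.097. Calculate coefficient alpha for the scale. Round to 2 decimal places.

coefficient alpha = 0.77

ΣVar(i) = 2.40 + 2.59 + 1.28 = 6.27
Sum of the 3 distinct covariances = 3 × 1.097 = 3.291
σ²_T = ΣVar(i) + 2·Σcov = 6.27 + 2 × 3.291 = 12.852
α = (3/2)·(1 − 6.27/12.852) = 0.77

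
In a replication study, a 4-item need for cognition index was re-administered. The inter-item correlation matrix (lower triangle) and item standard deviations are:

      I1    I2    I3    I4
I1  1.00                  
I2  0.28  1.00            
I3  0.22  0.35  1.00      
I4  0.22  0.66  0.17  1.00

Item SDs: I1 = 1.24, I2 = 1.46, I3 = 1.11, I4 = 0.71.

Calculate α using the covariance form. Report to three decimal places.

α = 0.626

Σσ²ᵢ = 1.24² + 1.46² + 1.11² + 0.71² = 5.4054
Covariances σ_ij = r_ij · s_i · s_j:
  σ(I1,I2) = 0.28 × 1.24 × 1.46 = 0.5069
  σ(I1,I3) = 0.22 × 1.24 × 1.11 = 0.3028
  σ(I1,I4) = 0.22 × 1.24 × 0.71 = 0.1937
  σ(I2,I3) = 0.35 × 1.46 × 1.11 = 0.5672
  σ(I2,I4) = 0.66 × 1.46 × 0.71 = 0.6842
  σ(I3,I4) = 0.17 × 1.11 × 0.71 = 0.1340
σ²_T = Σσ²ᵢ + 2·Σσ_ij = 5.4054 + 2 × 2.3888 = 10.1830
α = (4/3)·(1 − 5.4054/10.1830) = 0.626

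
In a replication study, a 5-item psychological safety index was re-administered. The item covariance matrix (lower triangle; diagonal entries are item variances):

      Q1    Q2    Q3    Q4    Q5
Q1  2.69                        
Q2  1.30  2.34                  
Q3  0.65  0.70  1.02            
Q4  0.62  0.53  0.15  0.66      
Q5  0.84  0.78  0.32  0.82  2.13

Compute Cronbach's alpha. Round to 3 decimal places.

Σσ²ᵢ = 2.69 + 2.34 + 1.02 + 0.66 + 2.13 = 8.84
Sum of off-diagonal covariances = 6.71
total variance = 8.84 + 2 × 6.71 = 22.26
α = (k/(k−1))·(1 − Σσ²ᵢ/total variance) = (5/4)·(1 − 8.84/22.26) = 0.754

Cronbach's alpha = 0.754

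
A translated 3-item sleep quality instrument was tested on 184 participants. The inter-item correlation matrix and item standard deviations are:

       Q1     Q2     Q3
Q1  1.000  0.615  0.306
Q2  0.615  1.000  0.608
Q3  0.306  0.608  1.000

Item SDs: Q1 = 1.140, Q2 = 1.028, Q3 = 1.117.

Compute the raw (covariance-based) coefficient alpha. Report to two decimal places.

α = 0.75

Σσ²ᵢ = 1.140² + 1.028² + 1.117² = 3.6041
Covariances σ_ij = r_ij · s_i · s_j:
  σ(Q1,Q2) = 0.615 × 1.140 × 1.028 = 0.7207
  σ(Q1,Q3) = 0.306 × 1.140 × 1.117 = 0.3897
  σ(Q2,Q3) = 0.608 × 1.028 × 1.117 = 0.6982
σ²_T = Σσ²ᵢ + 2·Σσ_ij = 3.6041 + 2 × 1.8086 = 7.2213
α = (3/2)·(1 − 3.6041/7.2213) = 0.75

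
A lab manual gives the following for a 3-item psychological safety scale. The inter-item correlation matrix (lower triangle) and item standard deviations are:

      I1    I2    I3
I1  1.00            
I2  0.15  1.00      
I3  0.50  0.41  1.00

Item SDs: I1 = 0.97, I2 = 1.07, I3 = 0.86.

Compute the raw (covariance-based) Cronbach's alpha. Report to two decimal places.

Σσ²ᵢ = 0.97² + 1.07² + 0.86² = 2.8254
Covariances σ_ij = r_ij · s_i · s_j:
  σ(I1,I2) = 0.15 × 0.97 × 1.07 = 0.1557
  σ(I1,I3) = 0.50 × 0.97 × 0.86 = 0.4171
  σ(I2,I3) = 0.41 × 1.07 × 0.86 = 0.3773
σ²_T = Σσ²ᵢ + 2·Σσ_ij = 2.8254 + 2 × 0.9501 = 4.7256
α = (3/2)·(1 − 2.8254/4.7256) = 0.60

α = 0.60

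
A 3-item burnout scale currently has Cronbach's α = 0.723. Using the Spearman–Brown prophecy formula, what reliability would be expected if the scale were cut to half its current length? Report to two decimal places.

Length factor m = 1/2
α' = m·α / (1 − (1−m)·α)
   = 1/2 × 0.723 / (1 − (1 − 1/2) × 0.723)
   = 0.3615 / 0.6385 = 0.57

predicted reliability = 0.57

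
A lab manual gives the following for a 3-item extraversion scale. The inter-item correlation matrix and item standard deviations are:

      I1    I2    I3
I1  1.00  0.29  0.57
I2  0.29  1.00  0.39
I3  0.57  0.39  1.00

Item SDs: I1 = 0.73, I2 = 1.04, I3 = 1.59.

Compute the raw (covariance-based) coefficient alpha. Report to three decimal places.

Σσ²ᵢ = 0.73² + 1.04² + 1.59² = 4.1426
Covariances σ_ij = r_ij · s_i · s_j:
  σ(I1,I2) = 0.29 × 0.73 × 1.04 = 0.2202
  σ(I1,I3) = 0.57 × 0.73 × 1.59 = 0.6616
  σ(I2,I3) = 0.39 × 1.04 × 1.59 = 0.6449
σ²_T = Σσ²ᵢ + 2·Σσ_ij = 4.1426 + 2 × 1.5267 = 7.1960
α = (3/2)·(1 − 4.1426/7.1960) = 0.636

α = 0.636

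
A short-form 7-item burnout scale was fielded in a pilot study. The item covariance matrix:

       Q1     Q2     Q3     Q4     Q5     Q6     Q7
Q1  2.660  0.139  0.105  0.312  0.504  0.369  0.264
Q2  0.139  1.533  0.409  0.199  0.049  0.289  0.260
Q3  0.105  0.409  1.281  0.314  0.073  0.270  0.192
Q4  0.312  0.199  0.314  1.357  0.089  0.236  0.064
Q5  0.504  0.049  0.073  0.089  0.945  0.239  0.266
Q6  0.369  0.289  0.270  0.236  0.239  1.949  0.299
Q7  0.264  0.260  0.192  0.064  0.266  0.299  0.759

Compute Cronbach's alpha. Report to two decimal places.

Σσ²ᵢ = 2.660 + 1.533 + 1.281 + 1.357 + 0.945 + 1.949 + 0.759 = 10.484
Sum of the distinct covariances = 4.941
Var(T) = 10.484 + 2 × 4.941 = 20.366
α = (k/(k−1))·(1 − Σσ²ᵢ/Var(T)) = (7/6)·(1 − 10.484/20.366) = 0.57

Cronbach's alpha = 0.57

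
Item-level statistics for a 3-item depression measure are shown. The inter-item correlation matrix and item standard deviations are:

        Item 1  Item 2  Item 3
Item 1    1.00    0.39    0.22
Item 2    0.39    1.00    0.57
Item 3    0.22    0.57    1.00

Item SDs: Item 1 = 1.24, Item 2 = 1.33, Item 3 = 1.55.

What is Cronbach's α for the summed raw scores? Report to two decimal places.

α = 0.66

Σσ²ᵢ = 1.24² + 1.33² + 1.55² = 5.7090
Covariances σ_ij = r_ij · s_i · s_j:
  σ(Item 1,Item 2) = 0.39 × 1.24 × 1.33 = 0.6432
  σ(Item 1,Item 3) = 0.22 × 1.24 × 1.55 = 0.4228
  σ(Item 2,Item 3) = 0.57 × 1.33 × 1.55 = 1.1751
σ²_T = Σσ²ᵢ + 2·Σσ_ij = 5.7090 + 2 × 2.2411 = 10.1912
α = (3/2)·(1 − 5.7090/10.1912) = 0.66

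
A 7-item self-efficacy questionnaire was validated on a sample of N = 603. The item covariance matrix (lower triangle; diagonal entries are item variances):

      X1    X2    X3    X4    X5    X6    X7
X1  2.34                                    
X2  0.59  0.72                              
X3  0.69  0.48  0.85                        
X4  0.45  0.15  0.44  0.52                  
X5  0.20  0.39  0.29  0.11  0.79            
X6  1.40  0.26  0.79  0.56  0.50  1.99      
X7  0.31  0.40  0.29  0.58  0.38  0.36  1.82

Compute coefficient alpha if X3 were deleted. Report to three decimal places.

Remaining items: X1, X2, X4, X5, X6, X7 (k = 6).
Σσᵢ² = 2.34 + 0.72 + 0.52 + 0.79 + 1.99 + 1.82 = 8.18
total variance = 8.18 + 2 × 6.64 = 21.46
α (item deleted) = (6/5)·(1 − 8.18/21.46) = 0.743

coefficient alpha = 0.743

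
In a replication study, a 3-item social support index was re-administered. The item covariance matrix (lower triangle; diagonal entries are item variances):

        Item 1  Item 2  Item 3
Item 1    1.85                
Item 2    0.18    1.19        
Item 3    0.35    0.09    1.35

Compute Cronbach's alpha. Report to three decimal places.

Cronbach's alpha = 0.330

sum of item variances = 1.85 + 1.19 + 1.35 = 4.39
Sum of the distinct covariances = 0.62
Var(T) = 4.39 + 2 × 0.62 = 5.63
α = (k/(k−1))·(1 − sum of item variances/Var(T)) = (3/2)·(1 − 4.39/5.63) = 0.330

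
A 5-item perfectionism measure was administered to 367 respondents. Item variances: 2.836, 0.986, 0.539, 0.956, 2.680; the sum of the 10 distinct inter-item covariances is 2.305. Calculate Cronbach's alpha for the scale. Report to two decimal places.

α = 0.46

Σσᵢ² = 2.836 + 0.986 + 0.539 + 0.956 + 2.680 = 7.997
Sum of distinct covariances = 2.305
σ²_T = Σσᵢ² + 2·Σcov = 7.997 + 2 × 2.305 = 12.607
α = (5/4)·(1 − 7.997/12.607) = 0.46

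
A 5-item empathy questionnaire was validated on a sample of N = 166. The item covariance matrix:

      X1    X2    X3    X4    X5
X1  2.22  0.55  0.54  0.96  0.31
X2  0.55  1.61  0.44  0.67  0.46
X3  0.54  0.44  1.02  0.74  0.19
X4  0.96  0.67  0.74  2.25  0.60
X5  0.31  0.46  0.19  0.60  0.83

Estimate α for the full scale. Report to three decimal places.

α = 0.724

Σσᵢ² = 2.22 + 1.61 + 1.02 + 2.25 + 0.83 = 7.93
Sum of off-diagonal covariances = 5.46
σ²_T = 7.93 + 2 × 5.46 = 18.85
α = (k/(k−1))·(1 − Σσᵢ²/σ²_T) = (5/4)·(1 − 7.93/18.85) = 0.724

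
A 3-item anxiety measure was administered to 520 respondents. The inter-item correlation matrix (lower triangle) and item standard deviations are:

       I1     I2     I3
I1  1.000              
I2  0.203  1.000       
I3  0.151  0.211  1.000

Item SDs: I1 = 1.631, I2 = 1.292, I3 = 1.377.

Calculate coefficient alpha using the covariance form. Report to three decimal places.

coefficient alpha = 0.403

Σσ²ᵢ = 1.631² + 1.292² + 1.377² = 6.2256
Covariances σ_ij = r_ij · s_i · s_j:
  σ(I1,I2) = 0.203 × 1.631 × 1.292 = 0.4278
  σ(I1,I3) = 0.151 × 1.631 × 1.377 = 0.3391
  σ(I2,I3) = 0.211 × 1.292 × 1.377 = 0.3754
σ²_T = Σσ²ᵢ + 2·Σσ_ij = 6.2256 + 2 × 1.1423 = 8.5102
α = (3/2)·(1 − 6.2256/8.5102) = 0.403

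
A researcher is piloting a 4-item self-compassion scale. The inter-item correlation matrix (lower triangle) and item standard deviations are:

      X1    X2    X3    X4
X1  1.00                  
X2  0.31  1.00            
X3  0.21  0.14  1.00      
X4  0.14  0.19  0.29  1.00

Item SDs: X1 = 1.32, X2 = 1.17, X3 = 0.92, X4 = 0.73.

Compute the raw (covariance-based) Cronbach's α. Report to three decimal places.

Σσ²ᵢ = 1.32² + 1.17² + 0.92² + 0.73² = 4.4906
Covariances σ_ij = r_ij · s_i · s_j:
  σ(X1,X2) = 0.31 × 1.32 × 1.17 = 0.4788
  σ(X1,X3) = 0.21 × 1.32 × 0.92 = 0.2550
  σ(X1,X4) = 0.14 × 1.32 × 0.73 = 0.1349
  σ(X2,X3) = 0.14 × 1.17 × 0.92 = 0.1507
  σ(X2,X4) = 0.19 × 1.17 × 0.73 = 0.1623
  σ(X3,X4) = 0.29 × 0.92 × 0.73 = 0.1948
σ²_T = Σσ²ᵢ + 2·Σσ_ij = 4.4906 + 2 × 1.3765 = 7.2436
α = (4/3)·(1 − 4.4906/7.2436) = 0.507

α = 0.507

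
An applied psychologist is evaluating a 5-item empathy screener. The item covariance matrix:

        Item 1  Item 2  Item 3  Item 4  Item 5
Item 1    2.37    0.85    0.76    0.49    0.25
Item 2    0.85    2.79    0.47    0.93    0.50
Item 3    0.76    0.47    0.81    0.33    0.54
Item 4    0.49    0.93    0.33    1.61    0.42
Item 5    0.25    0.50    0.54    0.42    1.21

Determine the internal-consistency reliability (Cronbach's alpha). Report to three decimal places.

α = 0.697

sum of item variances = 2.37 + 2.79 + 0.81 + 1.61 + 1.21 = 8.79
Sum of off-diagonal covariances = 5.54
Var(T) = 8.79 + 2 × 5.54 = 19.87
α = (k/(k−1))·(1 − sum of item variances/Var(T)) = (5/4)·(1 − 8.79/19.87) = 0.697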